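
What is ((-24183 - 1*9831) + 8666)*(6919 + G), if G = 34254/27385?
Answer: -4803726577012/27385 ≈ -1.7541e+8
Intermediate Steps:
G = 34254/27385 (G = 34254*(1/27385) = 34254/27385 ≈ 1.2508)
((-24183 - 1*9831) + 8666)*(6919 + G) = ((-24183 - 1*9831) + 8666)*(6919 + 34254/27385) = ((-24183 - 9831) + 8666)*(189511069/27385) = (-34014 + 8666)*(189511069/27385) = -25348*189511069/27385 = -4803726577012/27385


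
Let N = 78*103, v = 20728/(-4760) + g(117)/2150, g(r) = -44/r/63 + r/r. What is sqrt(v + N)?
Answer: sqrt(287805406446146498)/5986890 ≈ 89.608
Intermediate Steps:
g(r) = 1 - 44/(63*r) (g(r) = -44/r*(1/63) + 1 = -44/(63*r) + 1 = 1 - 44/(63*r))
v = -1173054331/269410050 (v = 20728/(-4760) + ((-44/63 + 117)/117)/2150 = 20728*(-1/4760) + ((1/117)*(7327/63))*(1/2150) = -2591/595 + (7327/7371)*(1/2150) = -2591/595 + 7327/15847650 = -1173054331/269410050 ≈ -4.3542)
N = 8034
sqrt(v + N) = sqrt(-1173054331/269410050 + 8034) = sqrt(2163267287369/269410050) = sqrt(287805406446146498)/5986890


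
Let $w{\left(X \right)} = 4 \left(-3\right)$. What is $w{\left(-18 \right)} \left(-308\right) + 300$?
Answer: $3996$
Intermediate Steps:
$w{\left(X \right)} = -12$
$w{\left(-18 \right)} \left(-308\right) + 300 = \left(-12\right) \left(-308\right) + 300 = 3696 + 300 = 3996$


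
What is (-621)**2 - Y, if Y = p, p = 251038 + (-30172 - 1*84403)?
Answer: 249178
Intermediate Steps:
p = 136463 (p = 251038 + (-30172 - 84403) = 251038 - 114575 = 136463)
Y = 136463
(-621)**2 - Y = (-621)**2 - 1*136463 = 385641 - 136463 = 249178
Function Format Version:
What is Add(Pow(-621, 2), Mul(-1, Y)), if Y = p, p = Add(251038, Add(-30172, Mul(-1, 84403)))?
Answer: 249178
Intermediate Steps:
p = 136463 (p = Add(251038, Add(-30172, -84403)) = Add(251038, -114575) = 136463)
Y = 136463
Add(Pow(-621, 2), Mul(-1, Y)) = Add(Pow(-621, 2), Mul(-1, 136463)) = Add(385641, -136463) = 249178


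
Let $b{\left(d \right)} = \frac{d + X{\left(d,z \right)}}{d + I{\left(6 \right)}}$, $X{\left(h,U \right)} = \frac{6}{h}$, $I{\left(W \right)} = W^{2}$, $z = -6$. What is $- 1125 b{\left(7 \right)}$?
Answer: $- \frac{61875}{301} \approx -205.56$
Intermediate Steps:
$b{\left(d \right)} = \frac{d + \frac{6}{d}}{36 + d}$ ($b{\left(d \right)} = \frac{d + \frac{6}{d}}{d + 6^{2}} = \frac{d + \frac{6}{d}}{d + 36} = \frac{d + \frac{6}{d}}{36 + d}$)
$- 1125 b{\left(7 \right)} = - 1125 \frac{6 + 7^{2}}{7 \left(36 + 7\right)} = - 1125 \frac{6 + 49}{7 \cdot 43} = - 1125 \cdot \frac{1}{7} \cdot \frac{1}{43} \cdot 55 = \left(-1125\right) \frac{55}{301} = - \frac{61875}{301}$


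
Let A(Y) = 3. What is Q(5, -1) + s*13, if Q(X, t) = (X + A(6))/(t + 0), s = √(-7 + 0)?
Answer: -8 + 13*I*√7 ≈ -8.0 + 34.395*I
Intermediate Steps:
s = I*√7 (s = √(-7) = I*√7 ≈ 2.6458*I)
Q(X, t) = (3 + X)/t (Q(X, t) = (X + 3)/(t + 0) = (3 + X)/t)
Q(5, -1) + s*13 = (3 + 5)/(-1) + (I*√7)*13 = -1*8 + 13*I*√7 = -8 + 13*I*√7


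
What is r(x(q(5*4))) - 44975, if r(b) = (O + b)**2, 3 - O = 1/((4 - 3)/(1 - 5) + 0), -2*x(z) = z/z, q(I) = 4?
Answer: -179731/4 ≈ -44933.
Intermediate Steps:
x(z) = -1/2 (x(z) = -z/(2*z) = -1/2*1 = -1/2)
O = 7 (O = 3 - 1/((4 - 3)/(1 - 5) + 0) = 3 - 1/(1/(-4) + 0) = 3 - 1/(1*(-1/4) + 0) = 3 - 1/(-1/4 + 0) = 3 - 1/(-1/4) = 3 - 1*(-4) = 3 + 4 = 7)
r(b) = (7 + b)**2
r(x(q(5*4))) - 44975 = (7 - 1/2)**2 - 44975 = (13/2)**2 - 44975 = 169/4 - 44975 = -179731/4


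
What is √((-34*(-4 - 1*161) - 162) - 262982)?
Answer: I*√257534 ≈ 507.48*I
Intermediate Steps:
√((-34*(-4 - 1*161) - 162) - 262982) = √((-34*(-4 - 161) - 162) - 262982) = √((-34*(-165) - 162) - 262982) = √((5610 - 162) - 262982) = √(5448 - 262982) = √(-257534) = I*√257534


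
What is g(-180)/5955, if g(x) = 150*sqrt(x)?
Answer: 60*I*sqrt(5)/397 ≈ 0.33794*I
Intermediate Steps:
g(-180)/5955 = (150*sqrt(-180))/5955 = (150*(6*I*sqrt(5)))*(1/5955) = (900*I*sqrt(5))*(1/5955) = 60*I*sqrt(5)/397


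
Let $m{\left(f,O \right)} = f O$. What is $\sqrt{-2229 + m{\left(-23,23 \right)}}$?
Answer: $i \sqrt{2758} \approx 52.517 i$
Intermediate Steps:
$m{\left(f,O \right)} = O f$
$\sqrt{-2229 + m{\left(-23,23 \right)}} = \sqrt{-2229 + 23 \left(-23\right)} = \sqrt{-2229 - 529} = \sqrt{-2758} = i \sqrt{2758}$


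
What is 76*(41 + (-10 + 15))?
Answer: 3496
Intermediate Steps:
76*(41 + (-10 + 15)) = 76*(41 + 5) = 76*46 = 3496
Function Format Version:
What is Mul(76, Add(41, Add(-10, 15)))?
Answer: 3496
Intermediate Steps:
Mul(76, Add(41, Add(-10, 15))) = Mul(76, Add(41, 5)) = Mul(76, 46) = 3496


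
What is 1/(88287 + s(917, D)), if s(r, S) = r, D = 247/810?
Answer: 1/89204 ≈ 1.1210e-5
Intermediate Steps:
D = 247/810 (D = 247*(1/810) = 247/810 ≈ 0.30494)
1/(88287 + s(917, D)) = 1/(88287 + 917) = 1/89204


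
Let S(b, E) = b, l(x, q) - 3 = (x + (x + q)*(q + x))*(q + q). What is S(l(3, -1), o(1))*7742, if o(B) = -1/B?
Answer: -85162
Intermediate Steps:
l(x, q) = 3 + 2*q*(x + (q + x)²) (l(x, q) = 3 + (x + (x + q)*(q + x))*(q + q) = 3 + (x + (q + x)*(q + x))*(2*q) = 3 + (x + (q + x)²)*(2*q) = 3 + 2*q*(x + (q + x)²))
S(l(3, -1), o(1))*7742 = (3 + 2*(-1)*3 + 2*(-1)*(-1 + 3)²)*7742 = (3 - 6 + 2*(-1)*2²)*7742 = (3 - 6 + 2*(-1)*4)*7742 = (3 - 6 - 8)*7742 = -11*7742 = -85162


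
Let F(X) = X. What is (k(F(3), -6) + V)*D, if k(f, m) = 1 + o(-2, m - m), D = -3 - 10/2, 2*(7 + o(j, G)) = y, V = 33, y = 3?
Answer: -228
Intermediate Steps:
o(j, G) = -11/2 (o(j, G) = -7 + (½)*3 = -7 + 3/2 = -11/2)
D = -8 (D = -3 - 10/2 = -3 - 2*5/2 = -3 - 5 = -8)
k(f, m) = -9/2 (k(f, m) = 1 - 11/2 = -9/2)
(k(F(3), -6) + V)*D = (-9/2 + 33)*(-8) = (57/2)*(-8) = -228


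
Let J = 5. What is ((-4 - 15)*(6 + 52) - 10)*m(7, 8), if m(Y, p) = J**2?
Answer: -27800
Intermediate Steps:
m(Y, p) = 25 (m(Y, p) = 5**2 = 25)
((-4 - 15)*(6 + 52) - 10)*m(7, 8) = ((-4 - 15)*(6 + 52) - 10)*25 = (-19*58 - 10)*25 = (-1102 - 10)*25 = -1112*25 = -27800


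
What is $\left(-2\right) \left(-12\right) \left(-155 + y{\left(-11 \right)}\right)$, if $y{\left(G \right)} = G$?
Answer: $-3984$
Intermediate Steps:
$\left(-2\right) \left(-12\right) \left(-155 + y{\left(-11 \right)}\right) = \left(-2\right) \left(-12\right) \left(-155 - 11\right) = 24 \left(-166\right) = -3984$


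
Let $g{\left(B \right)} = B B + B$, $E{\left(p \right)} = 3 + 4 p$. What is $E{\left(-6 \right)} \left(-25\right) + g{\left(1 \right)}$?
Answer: $527$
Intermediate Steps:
$g{\left(B \right)} = B + B^{2}$ ($g{\left(B \right)} = B^{2} + B = B + B^{2}$)
$E{\left(-6 \right)} \left(-25\right) + g{\left(1 \right)} = \left(3 + 4 \left(-6\right)\right) \left(-25\right) + 1 \left(1 + 1\right) = \left(3 - 24\right) \left(-25\right) + 1 \cdot 2 = \left(-21\right) \left(-25\right) + 2 = 525 + 2 = 527$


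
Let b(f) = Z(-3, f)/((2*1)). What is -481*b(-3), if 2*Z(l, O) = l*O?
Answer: -4329/4 ≈ -1082.3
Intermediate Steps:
Z(l, O) = O*l/2 (Z(l, O) = (l*O)/2 = (O*l)/2 = O*l/2)
b(f) = -3*f/4 (b(f) = ((½)*f*(-3))/((2*1)) = -3*f/2/2 = -3*f/2*(½) = -3*f/4)
-481*b(-3) = -(-1443)*(-3)/4 = -481*9/4 = -4329/4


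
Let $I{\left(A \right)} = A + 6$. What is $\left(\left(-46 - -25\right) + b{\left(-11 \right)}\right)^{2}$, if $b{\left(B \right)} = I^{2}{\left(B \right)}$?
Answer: $16$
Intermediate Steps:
$I{\left(A \right)} = 6 + A$
$b{\left(B \right)} = \left(6 + B\right)^{2}$
$\left(\left(-46 - -25\right) + b{\left(-11 \right)}\right)^{2} = \left(\left(-46 - -25\right) + \left(6 - 11\right)^{2}\right)^{2} = \left(\left(-46 + 25\right) + \left(-5\right)^{2}\right)^{2} = \left(-21 + 25\right)^{2} = 4^{2} = 16$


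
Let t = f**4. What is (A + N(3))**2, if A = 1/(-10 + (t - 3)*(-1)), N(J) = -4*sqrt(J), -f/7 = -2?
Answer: 70863692593/1476326929 + 8*sqrt(3)/38423 ≈ 48.000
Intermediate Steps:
f = 14 (f = -7*(-2) = 14)
t = 38416 (t = 14**4 = 38416)
A = -1/38423 (A = 1/(-10 + (38416 - 3)*(-1)) = 1/(-10 + 38413*(-1)) = 1/(-10 - 38413) = 1/(-38423) = -1/38423 ≈ -2.6026e-5)
(A + N(3))**2 = (-1/38423 - 4*sqrt(3))**2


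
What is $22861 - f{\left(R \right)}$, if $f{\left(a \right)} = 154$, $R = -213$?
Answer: $22707$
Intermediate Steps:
$22861 - f{\left(R \right)} = 22861 - 154 = 22707$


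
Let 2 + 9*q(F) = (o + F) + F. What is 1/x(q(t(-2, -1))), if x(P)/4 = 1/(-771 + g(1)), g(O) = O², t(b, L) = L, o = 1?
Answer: -385/2 ≈ -192.50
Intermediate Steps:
q(F) = -⅑ + 2*F/9 (q(F) = -2/9 + ((1 + F) + F)/9 = -2/9 + (1 + 2*F)/9 = -2/9 + (⅑ + 2*F/9) = -⅑ + 2*F/9)
x(P) = -2/385 (x(P) = 4/(-771 + 1²) = 4/(-771 + 1) = 4/(-770) = 4*(-1/770) = -2/385)
1/x(q(t(-2, -1))) = 1/(-2/385) = -385/2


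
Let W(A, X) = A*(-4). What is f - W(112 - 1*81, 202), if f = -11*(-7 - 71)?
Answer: 982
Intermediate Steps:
W(A, X) = -4*A
f = 858 (f = -11*(-78) = 858)
f - W(112 - 1*81, 202) = 858 - (-4)*(112 - 1*81) = 858 - (-4)*(112 - 81) = 858 - (-4)*31 = 858 - 1*(-124) = 858 + 124 = 982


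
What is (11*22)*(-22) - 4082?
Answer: -9406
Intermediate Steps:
(11*22)*(-22) - 4082 = 242*(-22) - 4082 = -5324 - 4082 = -9406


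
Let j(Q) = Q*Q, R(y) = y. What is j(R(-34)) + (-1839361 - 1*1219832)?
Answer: -3058037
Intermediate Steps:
j(Q) = Q**2
j(R(-34)) + (-1839361 - 1*1219832) = (-34)**2 + (-1839361 - 1*1219832) = 1156 + (-1839361 - 1219832) = 1156 - 3059193 = -3058037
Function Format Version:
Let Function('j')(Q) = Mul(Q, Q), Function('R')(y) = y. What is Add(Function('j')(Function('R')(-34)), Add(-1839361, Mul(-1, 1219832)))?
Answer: -3058037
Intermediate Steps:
Function('j')(Q) = Pow(Q, 2)
Add(Function('j')(Function('R')(-34)), Add(-1839361, Mul(-1, 1219832))) = Add(Pow(-34, 2), Add(-1839361, Mul(-1, 1219832))) = Add(1156, Add(-1839361, -1219832)) = Add(1156, -3059193) = -3058037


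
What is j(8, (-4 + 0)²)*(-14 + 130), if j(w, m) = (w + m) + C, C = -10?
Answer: 1624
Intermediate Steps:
j(w, m) = -10 + m + w (j(w, m) = (w + m) - 10 = (m + w) - 10 = -10 + m + w)
j(8, (-4 + 0)²)*(-14 + 130) = (-10 + (-4 + 0)² + 8)*(-14 + 130) = (-10 + (-4)² + 8)*116 = (-10 + 16 + 8)*116 = 14*116 = 1624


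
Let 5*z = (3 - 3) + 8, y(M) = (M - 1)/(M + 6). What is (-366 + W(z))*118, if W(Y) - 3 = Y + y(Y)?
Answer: -4050409/95 ≈ -42636.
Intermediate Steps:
y(M) = (-1 + M)/(6 + M)
z = 8/5 (z = ((3 - 3) + 8)/5 = (0 + 8)/5 = (⅕)*8 = 8/5 ≈ 1.6000)
W(Y) = 3 + Y + (-1 + Y)/(6 + Y) (W(Y) = 3 + (Y + (-1 + Y)/(6 + Y)) = 3 + Y + (-1 + Y)/(6 + Y))
(-366 + W(z))*118 = (-366 + (17 + (8/5)² + 10*(8/5))/(6 + 8/5))*118 = (-366 + (17 + 64/25 + 16)/(38/5))*118 = (-366 + (5/38)*(889/25))*118 = (-366 + 889/190)*118 = -68651/190*118 = -4050409/95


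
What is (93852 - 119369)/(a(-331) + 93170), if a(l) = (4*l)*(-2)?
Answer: -25517/95818 ≈ -0.26631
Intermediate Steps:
a(l) = -8*l
(93852 - 119369)/(a(-331) + 93170) = (93852 - 119369)/(-8*(-331) + 93170) = -25517/(2648 + 93170) = -25517/95818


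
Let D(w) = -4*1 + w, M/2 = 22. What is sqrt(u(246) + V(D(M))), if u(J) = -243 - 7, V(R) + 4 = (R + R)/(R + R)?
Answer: I*sqrt(253) ≈ 15.906*I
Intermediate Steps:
M = 44 (M = 2*22 = 44)
D(w) = -4 + w
V(R) = -3 (V(R) = -4 + (R + R)/(R + R) = -4 + (2*R)/((2*R)) = -4 + (2*R)*(1/(2*R)) = -4 + 1 = -3)
u(J) = -250
sqrt(u(246) + V(D(M))) = sqrt(-250 - 3) = sqrt(-253) = I*sqrt(253)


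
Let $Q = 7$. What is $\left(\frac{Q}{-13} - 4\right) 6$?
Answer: $- \frac{354}{13} \approx -27.231$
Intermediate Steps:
$\left(\frac{Q}{-13} - 4\right) 6 = \left(\frac{7}{-13} - 4\right) 6 = \left(7 \left(- \frac{1}{13}\right) - 4\right) 6 = \left(- \frac{7}{13} - 4\right) 6 = \left(- \frac{59}{13}\right) 6 = - \frac{354}{13}$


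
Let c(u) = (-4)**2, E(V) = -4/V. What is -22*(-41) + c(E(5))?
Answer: 918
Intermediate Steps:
c(u) = 16
-22*(-41) + c(E(5)) = -22*(-41) + 16 = 902 + 16 = 918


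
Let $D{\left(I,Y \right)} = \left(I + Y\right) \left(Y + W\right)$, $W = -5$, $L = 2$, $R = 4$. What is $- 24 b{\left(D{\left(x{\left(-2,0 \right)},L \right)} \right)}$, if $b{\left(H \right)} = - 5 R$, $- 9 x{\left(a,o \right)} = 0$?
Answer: $480$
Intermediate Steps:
$x{\left(a,o \right)} = 0$ ($x{\left(a,o \right)} = \left(- \frac{1}{9}\right) 0 = 0$)
$D{\left(I,Y \right)} = \left(-5 + Y\right) \left(I + Y\right)$ ($D{\left(I,Y \right)} = \left(I + Y\right) \left(Y - 5\right) = \left(I + Y\right) \left(-5 + Y\right) = \left(-5 + Y\right) \left(I + Y\right)$)
$b{\left(H \right)} = -20$ ($b{\left(H \right)} = \left(-5\right) 4 = -20$)
$- 24 b{\left(D{\left(x{\left(-2,0 \right)},L \right)} \right)} = \left(-24\right) \left(-20\right) = 480$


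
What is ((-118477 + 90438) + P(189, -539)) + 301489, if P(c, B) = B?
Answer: 272911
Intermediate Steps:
((-118477 + 90438) + P(189, -539)) + 301489 = ((-118477 + 90438) - 539) + 301489 = (-28039 - 539) + 301489 = -28578 + 301489 = 272911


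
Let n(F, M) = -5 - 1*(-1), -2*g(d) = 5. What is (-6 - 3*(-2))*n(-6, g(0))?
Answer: 0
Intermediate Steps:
g(d) = -5/2 (g(d) = -½*5 = -5/2)
n(F, M) = -4 (n(F, M) = -5 + 1 = -4)
(-6 - 3*(-2))*n(-6, g(0)) = (-6 - 3*(-2))*(-4) = (-6 + 6)*(-4) = 0*(-4) = 0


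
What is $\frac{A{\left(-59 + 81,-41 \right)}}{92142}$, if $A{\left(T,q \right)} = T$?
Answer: $\frac{11}{46071} \approx 0.00023876$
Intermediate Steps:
$\frac{A{\left(-59 + 81,-41 \right)}}{92142} = \frac{-59 + 81}{92142} = 22 \cdot \frac{1}{92142} = \frac{11}{46071}$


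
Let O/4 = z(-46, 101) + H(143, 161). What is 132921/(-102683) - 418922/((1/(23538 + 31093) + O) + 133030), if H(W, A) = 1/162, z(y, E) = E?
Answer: -268835899891657743/60630242225797111 ≈ -4.4340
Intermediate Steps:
H(W, A) = 1/162
O = 32726/81 (O = 4*(101 + 1/162) = 4*(16363/162) = 32726/81 ≈ 404.02)
132921/(-102683) - 418922/((1/(23538 + 31093) + O) + 133030) = 132921/(-102683) - 418922/((1/(23538 + 31093) + 32726/81) + 133030) = 132921*(-1/102683) - 418922/((1/54631 + 32726/81) + 133030) = -132921/102683 - 418922/((1/54631 + 32726/81) + 133030) = -132921/102683 - 418922/(1787854187/4425111 + 133030) = -132921/102683 - 418922/590460370517/4425111 = -132921/102683 - 418922*4425111/590460370517 = -132921/102683 - 1853776350342/590460370517 = -268835899891657743/60630242225797111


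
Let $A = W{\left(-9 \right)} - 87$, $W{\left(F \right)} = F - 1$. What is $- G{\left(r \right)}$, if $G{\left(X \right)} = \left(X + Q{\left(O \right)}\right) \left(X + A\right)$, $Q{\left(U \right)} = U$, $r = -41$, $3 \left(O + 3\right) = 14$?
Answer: $-5428$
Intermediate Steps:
$W{\left(F \right)} = -1 + F$
$O = \frac{5}{3}$ ($O = -3 + \frac{1}{3} \cdot 14 = -3 + \frac{14}{3} = \frac{5}{3} \approx 1.6667$)
$A = -97$ ($A = \left(-1 - 9\right) - 87 = -10 - 87 = -97$)
$G{\left(X \right)} = \left(-97 + X\right) \left(\frac{5}{3} + X\right)$ ($G{\left(X \right)} = \left(X + \frac{5}{3}\right) \left(X - 97\right) = \left(\frac{5}{3} + X\right) \left(-97 + X\right) = \left(-97 + X\right) \left(\frac{5}{3} + X\right)$)
$- G{\left(r \right)} = - (- \frac{485}{3} + \left(-41\right)^{2} - - \frac{11726}{3}) = - (- \frac{485}{3} + 1681 + \frac{11726}{3}) = \left(-1\right) 5428 = -5428$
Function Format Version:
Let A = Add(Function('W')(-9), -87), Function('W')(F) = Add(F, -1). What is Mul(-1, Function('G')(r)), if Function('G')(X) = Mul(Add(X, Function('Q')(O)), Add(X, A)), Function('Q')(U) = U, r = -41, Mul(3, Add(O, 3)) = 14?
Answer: -5428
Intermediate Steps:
Function('W')(F) = Add(-1, F)
O = Rational(5, 3) (O = Add(-3, Mul(Rational(1, 3), 14)) = Add(-3, Rational(14, 3)) = Rational(5, 3) ≈ 1.6667)
A = -97 (A = Add(Add(-1, -9), -87) = Add(-10, -87) = -97)
Function('G')(X) = Mul(Add(-97, X), Add(Rational(5, 3), X)) (Function('G')(X) = Mul(Add(X, Rational(5, 3)), Add(X, -97)) = Mul(Add(Rational(5, 3), X), Add(-97, X)) = Mul(Add(-97, X), Add(Rational(5, 3), X)))
Mul(-1, Function('G')(r)) = Mul(-1, Add(Rational(-485, 3), Pow(-41, 2), Mul(Rational(-286, 3), -41))) = Mul(-1, Add(Rational(-485, 3), 1681, Rational(11726, 3))) = Mul(-1, 5428) = -5428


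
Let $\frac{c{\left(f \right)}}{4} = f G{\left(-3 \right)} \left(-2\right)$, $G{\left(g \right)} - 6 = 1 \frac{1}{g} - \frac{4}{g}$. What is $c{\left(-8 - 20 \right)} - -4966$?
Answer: $6534$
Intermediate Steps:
$G{\left(g \right)} = 6 - \frac{3}{g}$ ($G{\left(g \right)} = 6 + \left(1 \frac{1}{g} - \frac{4}{g}\right) = 6 + \left(\frac{1}{g} - \frac{4}{g}\right) = 6 - \frac{3}{g}$)
$c{\left(f \right)} = - 56 f$ ($c{\left(f \right)} = 4 f \left(6 - \frac{3}{-3}\right) \left(-2\right) = 4 f \left(6 - -1\right) \left(-2\right) = 4 f \left(6 + 1\right) \left(-2\right) = 4 f 7 \left(-2\right) = 4 \cdot 7 f \left(-2\right) = 4 \left(- 14 f\right) = - 56 f$)
$c{\left(-8 - 20 \right)} - -4966 = - 56 \left(-8 - 20\right) - -4966 = - 56 \left(-8 - 20\right) + 4966 = \left(-56\right) \left(-28\right) + 4966 = 1568 + 4966 = 6534$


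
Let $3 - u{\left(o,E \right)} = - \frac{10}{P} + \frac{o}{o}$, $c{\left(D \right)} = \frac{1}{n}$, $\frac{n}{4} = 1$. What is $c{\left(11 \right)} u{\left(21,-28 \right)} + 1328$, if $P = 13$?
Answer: $\frac{17273}{13} \approx 1328.7$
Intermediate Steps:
$n = 4$ ($n = 4 \cdot 1 = 4$)
$c{\left(D \right)} = \frac{1}{4}$
$u{\left(o,E \right)} = \frac{36}{13}$ ($u{\left(o,E \right)} = 3 - \left(- \frac{10}{13} + \frac{o}{o}\right) = 3 - \left(\left(-10\right) \frac{1}{13} + 1\right) = 3 - \left(- \frac{10}{13} + 1\right) = 3 - \frac{3}{13} = \frac{36}{13}$)
$c{\left(11 \right)} u{\left(21,-28 \right)} + 1328 = \frac{1}{4} \cdot \frac{36}{13} + 1328 = \frac{9}{13} + 1328 = \frac{17273}{13}$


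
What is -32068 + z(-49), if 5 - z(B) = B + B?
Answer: -31965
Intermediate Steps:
z(B) = 5 - 2*B (z(B) = 5 - (B + B) = 5 - 2*B)
-32068 + z(-49) = -32068 + (5 - 2*(-49)) = -32068 + (5 + 98) = -32068 + 103 = -31965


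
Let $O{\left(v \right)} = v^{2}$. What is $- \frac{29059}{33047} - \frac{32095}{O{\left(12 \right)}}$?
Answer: $- \frac{1064827961}{4758768} \approx -223.76$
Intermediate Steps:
$- \frac{29059}{33047} - \frac{32095}{O{\left(12 \right)}} = - \frac{29059}{33047} - \frac{32095}{12^{2}} = \left(-29059\right) \frac{1}{33047} - \frac{32095}{144} = - \frac{29059}{33047} - \frac{32095}{144} = - \frac{1064827961}{4758768}$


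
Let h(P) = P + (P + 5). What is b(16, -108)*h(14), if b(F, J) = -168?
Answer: -5544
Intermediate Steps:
h(P) = 5 + 2*P (h(P) = P + (5 + P) = 5 + 2*P)
b(16, -108)*h(14) = -168*(5 + 2*14) = -168*(5 + 28) = -168*33 = -5544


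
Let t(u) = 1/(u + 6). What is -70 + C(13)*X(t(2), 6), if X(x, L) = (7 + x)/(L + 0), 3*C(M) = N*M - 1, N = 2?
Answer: -2885/48 ≈ -60.104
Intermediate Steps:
t(u) = 1/(6 + u)
C(M) = -⅓ + 2*M/3 (C(M) = (2*M - 1)/3 = (-1 + 2*M)/3 = -⅓ + 2*M/3)
X(x, L) = (7 + x)/L
-70 + C(13)*X(t(2), 6) = -70 + (-⅓ + (⅔)*13)*((7 + 1/(6 + 2))/6) = -70 + (-⅓ + 26/3)*((7 + 1/8)/6) = -70 + 25*((7 + ⅛)/6)/3 = -70 + 25*((⅙)*(57/8))/3 = -70 + (25/3)*(19/16) = -70 + 475/48 = -2885/48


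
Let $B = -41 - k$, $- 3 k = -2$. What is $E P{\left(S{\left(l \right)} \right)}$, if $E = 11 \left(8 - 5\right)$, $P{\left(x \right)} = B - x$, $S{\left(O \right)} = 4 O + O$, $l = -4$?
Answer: $-715$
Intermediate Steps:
$k = \frac{2}{3}$ ($k = \left(- \frac{1}{3}\right) \left(-2\right) = \frac{2}{3} \approx 0.66667$)
$S{\left(O \right)} = 5 O$
$B = - \frac{125}{3}$ ($B = -41 - \frac{2}{3} = - \frac{125}{3} \approx -41.667$)
$P{\left(x \right)} = - \frac{125}{3} - x$
$E = 33$ ($E = 11 \cdot 3 = 33$)
$E P{\left(S{\left(l \right)} \right)} = 33 \left(- \frac{125}{3} - 5 \left(-4\right)\right) = 33 \left(- \frac{125}{3} - -20\right) = 33 \left(- \frac{125}{3} + 20\right) = 33 \left(- \frac{65}{3}\right) = -715$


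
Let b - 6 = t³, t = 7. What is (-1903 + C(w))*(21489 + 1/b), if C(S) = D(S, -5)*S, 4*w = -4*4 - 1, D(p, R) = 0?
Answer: -14271856786/349 ≈ -4.0894e+7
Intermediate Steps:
b = 349 (b = 6 + 7³ = 6 + 343 = 349)
w = -17/4 (w = (-4*4 - 1)/4 = (-16 - 1)/4 = (¼)*(-17) = -17/4 ≈ -4.2500)
C(S) = 0 (C(S) = 0*S = 0)
(-1903 + C(w))*(21489 + 1/b) = (-1903 + 0)*(21489 + 1/349) = -1903*(21489 + 1/349) = -1903*7499662/349 = -14271856786/349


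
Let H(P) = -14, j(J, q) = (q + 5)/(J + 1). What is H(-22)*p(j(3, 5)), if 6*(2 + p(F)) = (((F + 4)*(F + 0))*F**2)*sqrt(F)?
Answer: 28 - 11375*sqrt(10)/96 ≈ -346.70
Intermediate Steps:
j(J, q) = (5 + q)/(1 + J)
p(F) = -2 + F**(7/2)*(4 + F)/6 (p(F) = -2 + ((((F + 4)*(F + 0))*F**2)*sqrt(F))/6 = -2 + ((((4 + F)*F)*F**2)*sqrt(F))/6 = -2 + (((F*(4 + F))*F**2)*sqrt(F))/6 = -2 + ((F**3*(4 + F))*sqrt(F))/6 = -2 + (F**(7/2)*(4 + F))/6 = -2 + F**(7/2)*(4 + F)/6)
H(-22)*p(j(3, 5)) = -14*(-2 + ((5 + 5)/(1 + 3))**(9/2)/6 + 2*((5 + 5)/(1 + 3))**(7/2)/3) = -14*(-2 + (10/4)**(9/2)/6 + 2*(10/4)**(7/2)/3) = -14*(-2 + ((1/4)*10)**(9/2)/6 + 2*((1/4)*10)**(7/2)/3) = -14*(-2 + (5/2)**(9/2)/6 + 2*(5/2)**(7/2)/3) = -14*(-2 + (625*sqrt(10)/32)/6 + 2*(125*sqrt(10)/16)/3) = -14*(-2 + 625*sqrt(10)/192 + 125*sqrt(10)/24) = -14*(-2 + 1625*sqrt(10)/192) = 28 - 11375*sqrt(10)/96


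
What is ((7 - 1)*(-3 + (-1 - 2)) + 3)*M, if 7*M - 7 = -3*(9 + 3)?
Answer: 957/7 ≈ 136.71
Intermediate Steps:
M = -29/7 (M = 1 + (-3*(9 + 3))/7 = 1 + (-3*12)/7 = 1 + (1/7)*(-36) = 1 - 36/7 = -29/7 ≈ -4.1429)
((7 - 1)*(-3 + (-1 - 2)) + 3)*M = ((7 - 1)*(-3 + (-1 - 2)) + 3)*(-29/7) = (6*(-3 - 3) + 3)*(-29/7) = (6*(-6) + 3)*(-29/7) = (-36 + 3)*(-29/7) = -33*(-29/7) = 957/7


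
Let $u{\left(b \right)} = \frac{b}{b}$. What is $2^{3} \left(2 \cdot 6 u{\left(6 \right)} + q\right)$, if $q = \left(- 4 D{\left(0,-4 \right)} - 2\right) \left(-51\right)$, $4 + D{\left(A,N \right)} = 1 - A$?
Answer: $-3984$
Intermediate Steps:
$u{\left(b \right)} = 1$
$D{\left(A,N \right)} = -3 - A$ ($D{\left(A,N \right)} = -4 - \left(-1 + A\right) = -3 - A$)
$q = -510$ ($q = \left(- 4 \left(-3 - 0\right) - 2\right) \left(-51\right) = \left(- 4 \left(-3 + 0\right) - 2\right) \left(-51\right) = \left(\left(-4\right) \left(-3\right) - 2\right) \left(-51\right) = \left(12 - 2\right) \left(-51\right) = 10 \left(-51\right) = -510$)
$2^{3} \left(2 \cdot 6 u{\left(6 \right)} + q\right) = 2^{3} \left(2 \cdot 6 \cdot 1 - 510\right) = 8 \left(12 \cdot 1 - 510\right) = 8 \left(12 - 510\right) = 8 \left(-498\right) = -3984$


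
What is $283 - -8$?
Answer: $291$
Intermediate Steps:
$283 - -8 = 283 + \left(16 - 8\right) = 283 + 8 = 291$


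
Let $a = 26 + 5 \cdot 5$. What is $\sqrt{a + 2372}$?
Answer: $\sqrt{2423} \approx 49.224$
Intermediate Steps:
$a = 51$ ($a = 26 + 25 = 51$)
$\sqrt{a + 2372} = \sqrt{51 + 2372} = \sqrt{2423}$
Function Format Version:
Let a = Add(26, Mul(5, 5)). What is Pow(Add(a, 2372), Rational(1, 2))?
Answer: Pow(2423, Rational(1, 2)) ≈ 49.224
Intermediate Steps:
a = 51 (a = Add(26, 25) = 51)
Pow(Add(a, 2372), Rational(1, 2)) = Pow(Add(51, 2372), Rational(1, 2)) = Pow(2423, Rational(1, 2))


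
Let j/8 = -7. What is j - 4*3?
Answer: -68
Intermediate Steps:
j = -56 (j = 8*(-7) = -56)
j - 4*3 = -56 - 4*3 = -56 - 12 = -68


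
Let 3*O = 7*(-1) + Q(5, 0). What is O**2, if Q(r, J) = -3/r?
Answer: 1444/225 ≈ 6.4178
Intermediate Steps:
O = -38/15 (O = (7*(-1) - 3/5)/3 = (-7 - 3*1/5)/3 = (-7 - 3/5)/3 = (1/3)*(-38/5) = -38/15 ≈ -2.5333)
O**2 = (-38/15)**2 = 1444/225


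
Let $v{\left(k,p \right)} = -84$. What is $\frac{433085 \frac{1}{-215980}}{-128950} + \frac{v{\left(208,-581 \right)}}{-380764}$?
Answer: $\frac{125217767047}{530225692722200} \approx 0.00023616$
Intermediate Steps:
$\frac{433085 \frac{1}{-215980}}{-128950} + \frac{v{\left(208,-581 \right)}}{-380764} = \frac{433085 \frac{1}{-215980}}{-128950} - \frac{84}{-380764} = 433085 \left(- \frac{1}{215980}\right) \left(- \frac{1}{128950}\right) - - \frac{21}{95191} = \left(- \frac{86617}{43196}\right) \left(- \frac{1}{128950}\right) + \frac{21}{95191} = \frac{86617}{5570124200} + \frac{21}{95191} = \frac{125217767047}{530225692722200}$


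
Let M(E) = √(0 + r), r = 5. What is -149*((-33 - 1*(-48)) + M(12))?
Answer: -2235 - 149*√5 ≈ -2568.2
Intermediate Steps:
M(E) = √5 (M(E) = √(0 + 5) = √5)
-149*((-33 - 1*(-48)) + M(12)) = -149*((-33 - 1*(-48)) + √5) = -149*((-33 + 48) + √5) = -149*(15 + √5) = -2235 - 149*√5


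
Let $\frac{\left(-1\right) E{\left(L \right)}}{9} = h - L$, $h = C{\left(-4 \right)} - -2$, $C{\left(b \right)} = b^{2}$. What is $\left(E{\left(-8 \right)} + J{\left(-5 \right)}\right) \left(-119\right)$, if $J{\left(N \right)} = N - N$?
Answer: $27846$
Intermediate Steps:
$J{\left(N \right)} = 0$
$h = 18$ ($h = \left(-4\right)^{2} - -2 = 16 + 2 = 18$)
$E{\left(L \right)} = -162 + 9 L$ ($E{\left(L \right)} = - 9 \left(18 - L\right) = -162 + 9 L$)
$\left(E{\left(-8 \right)} + J{\left(-5 \right)}\right) \left(-119\right) = \left(\left(-162 + 9 \left(-8\right)\right) + 0\right) \left(-119\right) = \left(\left(-162 - 72\right) + 0\right) \left(-119\right) = \left(-234 + 0\right) \left(-119\right) = \left(-234\right) \left(-119\right) = 27846$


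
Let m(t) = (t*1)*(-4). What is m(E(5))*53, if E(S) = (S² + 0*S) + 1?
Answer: -5512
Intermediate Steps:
E(S) = 1 + S² (E(S) = (S² + 0) + 1 = S² + 1 = 1 + S²)
m(t) = -4*t (m(t) = t*(-4) = -4*t)
m(E(5))*53 = -4*(1 + 5²)*53 = -4*(1 + 25)*53 = -4*26*53 = -104*53 = -5512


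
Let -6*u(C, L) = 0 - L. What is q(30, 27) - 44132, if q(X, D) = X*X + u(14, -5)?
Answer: -259397/6 ≈ -43233.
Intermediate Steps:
u(C, L) = L/6 (u(C, L) = -(0 - L)/6 = -(-1)*L/6 = L/6)
q(X, D) = -⅚ + X² (q(X, D) = X*X + (⅙)*(-5) = X² - ⅚ = -⅚ + X²)
q(30, 27) - 44132 = (-⅚ + 30²) - 44132 = (-⅚ + 900) - 44132 = 5395/6 - 44132 = -259397/6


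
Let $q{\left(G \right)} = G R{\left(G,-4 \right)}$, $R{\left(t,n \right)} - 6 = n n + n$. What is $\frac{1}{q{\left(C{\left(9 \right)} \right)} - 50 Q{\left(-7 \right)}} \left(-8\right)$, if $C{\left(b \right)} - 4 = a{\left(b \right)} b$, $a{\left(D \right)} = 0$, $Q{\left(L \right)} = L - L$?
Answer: $- \frac{1}{9} \approx -0.11111$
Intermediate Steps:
$Q{\left(L \right)} = 0$
$C{\left(b \right)} = 4$ ($C{\left(b \right)} = 4 + 0 b = 4 + 0 = 4$)
$R{\left(t,n \right)} = 6 + n + n^{2}$ ($R{\left(t,n \right)} = 6 + \left(n n + n\right) = 6 + \left(n^{2} + n\right) = 6 + \left(n + n^{2}\right) = 6 + n + n^{2}$)
$q{\left(G \right)} = 18 G$ ($q{\left(G \right)} = G \left(6 - 4 + \left(-4\right)^{2}\right) = G \left(6 - 4 + 16\right) = G 18 = 18 G$)
$\frac{1}{q{\left(C{\left(9 \right)} \right)} - 50 Q{\left(-7 \right)}} \left(-8\right) = \frac{1}{18 \cdot 4 - 0} \left(-8\right) = \frac{1}{72 + 0} \left(-8\right) = \frac{1}{72} \left(-8\right) = - \frac{1}{9}$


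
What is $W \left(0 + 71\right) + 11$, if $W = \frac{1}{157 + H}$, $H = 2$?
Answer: $\frac{1820}{159} \approx 11.447$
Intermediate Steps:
$W = \frac{1}{159}$ ($W = \frac{1}{157 + 2} = \frac{1}{159} \approx 0.0062893$)
$W \left(0 + 71\right) + 11 = \frac{0 + 71}{159} + 11 = \frac{1}{159} \cdot 71 + 11 = \frac{71}{159} + 11 = \frac{1820}{159}$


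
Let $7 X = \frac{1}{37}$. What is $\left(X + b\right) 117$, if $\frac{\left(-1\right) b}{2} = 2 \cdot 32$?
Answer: $- \frac{3878667}{259} \approx -14976.0$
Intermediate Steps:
$b = -128$ ($b = - 2 \cdot 2 \cdot 32 = \left(-2\right) 64 = -128$)
$X = \frac{1}{259}$ ($X = \frac{1}{7 \cdot 37} = \frac{1}{7} \cdot \frac{1}{37} = \frac{1}{259} \approx 0.003861$)
$\left(X + b\right) 117 = \left(\frac{1}{259} - 128\right) 117 = \left(- \frac{33151}{259}\right) 117 = - \frac{3878667}{259}$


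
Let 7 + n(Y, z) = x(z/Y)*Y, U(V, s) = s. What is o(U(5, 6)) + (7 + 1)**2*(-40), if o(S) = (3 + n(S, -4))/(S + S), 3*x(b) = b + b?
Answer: -23045/9 ≈ -2560.6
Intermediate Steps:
x(b) = 2*b/3 (x(b) = (b + b)/3 = (2*b)/3 = 2*b/3)
n(Y, z) = -7 + 2*z/3 (n(Y, z) = -7 + (2*(z/Y)/3)*Y = -7 + (2*z/(3*Y))*Y = -7 + 2*z/3)
o(S) = -10/(3*S) (o(S) = (3 + (-7 + (2/3)*(-4)))/(S + S) = (3 + (-7 - 8/3))/((2*S)) = (3 - 29/3)*(1/(2*S)) = -10/(3*S))
o(U(5, 6)) + (7 + 1)**2*(-40) = -10/3/6 + (7 + 1)**2*(-40) = -10/3*1/6 + 8**2*(-40) = -5/9 + 64*(-40) = -5/9 - 2560 = -23045/9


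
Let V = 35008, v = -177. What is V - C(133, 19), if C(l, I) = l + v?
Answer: 35052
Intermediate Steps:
C(l, I) = -177 + l (C(l, I) = l - 177 = -177 + l)
V - C(133, 19) = 35008 - (-177 + 133) = 35008 - 1*(-44) = 35008 + 44 = 35052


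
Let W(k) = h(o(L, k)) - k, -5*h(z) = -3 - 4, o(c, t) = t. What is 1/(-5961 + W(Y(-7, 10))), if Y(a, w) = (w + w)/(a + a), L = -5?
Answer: -35/208536 ≈ -0.00016784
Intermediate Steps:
h(z) = 7/5 (h(z) = -(-3 - 4)/5 = -1/5*(-7) = 7/5)
Y(a, w) = w/a (Y(a, w) = (2*w)/((2*a)) = (2*w)*(1/(2*a)) = w/a)
W(k) = 7/5 - k
1/(-5961 + W(Y(-7, 10))) = 1/(-5961 + (7/5 - 10/(-7))) = 1/(-5961 + (7/5 - 10*(-1)/7)) = 1/(-5961 + (7/5 - 1*(-10/7))) = 1/(-5961 + (7/5 + 10/7)) = 1/(-5961 + 99/35) = 1/(-208536/35) = -35/208536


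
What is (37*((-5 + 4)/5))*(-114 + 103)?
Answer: 407/5 ≈ 81.400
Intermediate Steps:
(37*((-5 + 4)/5))*(-114 + 103) = (37*(-1*⅕))*(-11) = (37*(-⅕))*(-11) = -37/5*(-11) = 407/5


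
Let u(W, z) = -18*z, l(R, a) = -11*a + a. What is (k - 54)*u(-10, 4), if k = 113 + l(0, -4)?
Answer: -7128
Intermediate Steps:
l(R, a) = -10*a
k = 153 (k = 113 - 10*(-4) = 113 + 40 = 153)
(k - 54)*u(-10, 4) = (153 - 54)*(-18*4) = 99*(-72) = -7128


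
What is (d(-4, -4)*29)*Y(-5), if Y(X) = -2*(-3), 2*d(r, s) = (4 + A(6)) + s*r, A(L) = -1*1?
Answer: 1653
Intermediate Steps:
A(L) = -1
d(r, s) = 3/2 + r*s/2 (d(r, s) = ((4 - 1) + s*r)/2 = (3 + r*s)/2 = 3/2 + r*s/2)
Y(X) = 6
(d(-4, -4)*29)*Y(-5) = ((3/2 + (½)*(-4)*(-4))*29)*6 = ((3/2 + 8)*29)*6 = ((19/2)*29)*6 = (551/2)*6 = 1653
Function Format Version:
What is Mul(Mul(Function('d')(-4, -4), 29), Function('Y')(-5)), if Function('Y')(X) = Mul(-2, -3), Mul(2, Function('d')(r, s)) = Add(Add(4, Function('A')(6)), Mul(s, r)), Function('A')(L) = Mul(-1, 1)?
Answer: 1653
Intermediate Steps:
Function('A')(L) = -1
Function('d')(r, s) = Add(Rational(3, 2), Mul(Rational(1, 2), r, s)) (Function('d')(r, s) = Mul(Rational(1, 2), Add(Add(4, -1), Mul(s, r))) = Mul(Rational(1, 2), Add(3, Mul(r, s))) = Add(Rational(3, 2), Mul(Rational(1, 2), r, s)))
Function('Y')(X) = 6
Mul(Mul(Function('d')(-4, -4), 29), Function('Y')(-5)) = Mul(Mul(Add(Rational(3, 2), Mul(Rational(1, 2), -4, -4)), 29), 6) = Mul(Mul(Add(Rational(3, 2), 8), 29), 6) = Mul(Mul(Rational(19, 2), 29), 6) = Mul(Rational(551, 2), 6) = 1653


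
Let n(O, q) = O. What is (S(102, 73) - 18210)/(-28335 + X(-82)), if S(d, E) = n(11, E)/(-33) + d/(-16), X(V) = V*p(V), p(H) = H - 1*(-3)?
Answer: 437201/524568 ≈ 0.83345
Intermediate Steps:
p(H) = 3 + H (p(H) = H + 3 = 3 + H)
X(V) = V*(3 + V)
S(d, E) = -⅓ - d/16 (S(d, E) = 11/(-33) + d/(-16) = 11*(-1/33) + d*(-1/16) = -⅓ - d/16)
(S(102, 73) - 18210)/(-28335 + X(-82)) = ((-⅓ - 1/16*102) - 18210)/(-28335 - 82*(3 - 82)) = ((-⅓ - 51/8) - 18210)/(-28335 - 82*(-79)) = (-161/24 - 18210)/(-28335 + 6478) = -437201/24/(-21857) = -437201/24*(-1/21857) = 437201/524568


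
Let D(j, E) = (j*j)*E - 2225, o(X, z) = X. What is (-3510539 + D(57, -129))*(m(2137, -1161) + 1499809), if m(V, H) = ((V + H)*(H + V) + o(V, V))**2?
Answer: -3583828296666495530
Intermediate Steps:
D(j, E) = -2225 + E*j**2 (D(j, E) = j**2*E - 2225 = E*j**2 - 2225 = -2225 + E*j**2)
m(V, H) = (V + (H + V)**2)**2 (m(V, H) = ((V + H)*(H + V) + V)**2 = ((H + V)*(H + V) + V)**2 = ((H + V)**2 + V)**2 = (V + (H + V)**2)**2)
(-3510539 + D(57, -129))*(m(2137, -1161) + 1499809) = (-3510539 + (-2225 - 129*57**2))*((2137 + (-1161 + 2137)**2)**2 + 1499809) = (-3510539 + (-2225 - 129*3249))*((2137 + 976**2)**2 + 1499809) = (-3510539 + (-2225 - 419121))*((2137 + 952576)**2 + 1499809) = (-3510539 - 421346)*(954713**2 + 1499809) = -3931885*(911476912369 + 1499809) = -3931885*911478412178 = -3583828296666495530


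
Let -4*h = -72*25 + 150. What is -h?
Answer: -825/2 ≈ -412.50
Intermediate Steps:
h = 825/2 (h = -(-72*25 + 150)/4 = -(-1800 + 150)/4 = -¼*(-1650) = 825/2 ≈ 412.50)
-h = -1*825/2 = -825/2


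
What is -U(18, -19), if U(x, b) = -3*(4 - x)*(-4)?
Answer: 168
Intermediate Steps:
U(x, b) = 48 - 12*x (U(x, b) = (-12 + 3*x)*(-4) = 48 - 12*x)
-U(18, -19) = -(48 - 12*18) = -(48 - 216) = -1*(-168) = 168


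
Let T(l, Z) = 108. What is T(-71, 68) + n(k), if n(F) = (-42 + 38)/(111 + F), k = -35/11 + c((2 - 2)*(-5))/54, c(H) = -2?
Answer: 3456000/32011 ≈ 107.96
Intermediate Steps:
k = -956/297 (k = -35/11 - 2/54 = -35*1/11 - 2*1/54 = -35/11 - 1/27 = -956/297 ≈ -3.2189)
n(F) = -4/(111 + F)
T(-71, 68) + n(k) = 108 - 4/(111 - 956/297) = 108 - 4/32011/297 = 108 - 4*297/32011 = 108 - 1188/32011 = 3456000/32011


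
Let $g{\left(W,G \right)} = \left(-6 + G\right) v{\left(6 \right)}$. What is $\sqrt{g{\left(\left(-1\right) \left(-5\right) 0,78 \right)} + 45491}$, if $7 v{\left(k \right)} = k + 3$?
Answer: $\frac{\sqrt{2233595}}{7} \approx 213.5$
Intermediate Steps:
$v{\left(k \right)} = \frac{3}{7} + \frac{k}{7}$ ($v{\left(k \right)} = \frac{k + 3}{7} = \frac{3 + k}{7} = \frac{3}{7} + \frac{k}{7}$)
$g{\left(W,G \right)} = - \frac{54}{7} + \frac{9 G}{7}$ ($g{\left(W,G \right)} = \left(-6 + G\right) \left(\frac{3}{7} + \frac{1}{7} \cdot 6\right) = \left(-6 + G\right) \left(\frac{3}{7} + \frac{6}{7}\right) = \left(-6 + G\right) \frac{9}{7} = - \frac{54}{7} + \frac{9 G}{7}$)
$\sqrt{g{\left(\left(-1\right) \left(-5\right) 0,78 \right)} + 45491} = \sqrt{\left(- \frac{54}{7} + \frac{9}{7} \cdot 78\right) + 45491} = \sqrt{\left(- \frac{54}{7} + \frac{702}{7}\right) + 45491} = \sqrt{\frac{648}{7} + 45491} = \sqrt{\frac{319085}{7}} = \frac{\sqrt{2233595}}{7}$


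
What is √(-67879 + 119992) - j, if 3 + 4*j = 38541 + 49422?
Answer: -21990 + √52113 ≈ -21762.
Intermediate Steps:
j = 21990 (j = -¾ + (38541 + 49422)/4 = -¾ + (¼)*87963 = -¾ + 87963/4 = 21990)
√(-67879 + 119992) - j = √(-67879 + 119992) - 1*21990 = √52113 - 21990 = -21990 + √52113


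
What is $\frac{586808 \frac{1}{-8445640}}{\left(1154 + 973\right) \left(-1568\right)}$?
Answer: $\frac{73351}{3520919750880} \approx 2.0833 \cdot 10^{-8}$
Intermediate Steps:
$\frac{586808 \frac{1}{-8445640}}{\left(1154 + 973\right) \left(-1568\right)} = \frac{586808 \left(- \frac{1}{8445640}\right)}{2127 \left(-1568\right)} = - \frac{73351}{1055705 \left(-3335136\right)} = \left(- \frac{73351}{1055705}\right) \left(- \frac{1}{3335136}\right) = \frac{73351}{3520919750880}$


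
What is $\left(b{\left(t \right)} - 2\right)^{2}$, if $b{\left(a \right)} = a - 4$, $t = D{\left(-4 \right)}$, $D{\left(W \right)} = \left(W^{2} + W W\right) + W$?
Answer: $484$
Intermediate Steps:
$D{\left(W \right)} = W + 2 W^{2}$ ($D{\left(W \right)} = \left(W^{2} + W^{2}\right) + W = 2 W^{2} + W = W + 2 W^{2}$)
$t = 28$ ($t = - 4 \left(1 + 2 \left(-4\right)\right) = - 4 \left(1 - 8\right) = \left(-4\right) \left(-7\right) = 28$)
$b{\left(a \right)} = -4 + a$
$\left(b{\left(t \right)} - 2\right)^{2} = \left(\left(-4 + 28\right) - 2\right)^{2} = \left(24 - 2\right)^{2} = 22^{2} = 484$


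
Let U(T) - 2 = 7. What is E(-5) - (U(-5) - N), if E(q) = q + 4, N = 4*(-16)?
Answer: -74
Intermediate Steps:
U(T) = 9 (U(T) = 2 + 7 = 9)
N = -64
E(q) = 4 + q
E(-5) - (U(-5) - N) = (4 - 5) - (9 - 1*(-64)) = -1 - (9 + 64) = -1 - 1*73 = -1 - 73 = -74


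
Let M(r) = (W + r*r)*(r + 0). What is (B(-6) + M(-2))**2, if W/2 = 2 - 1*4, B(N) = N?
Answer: 36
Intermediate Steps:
W = -4 (W = 2*(2 - 1*4) = 2*(2 - 4) = 2*(-2) = -4)
M(r) = r*(-4 + r**2) (M(r) = (-4 + r*r)*(r + 0) = (-4 + r**2)*r = r*(-4 + r**2))
(B(-6) + M(-2))**2 = (-6 - 2*(-4 + (-2)**2))**2 = (-6 - 2*(-4 + 4))**2 = (-6 - 2*0)**2 = (-6 + 0)**2 = (-6)**2 = 36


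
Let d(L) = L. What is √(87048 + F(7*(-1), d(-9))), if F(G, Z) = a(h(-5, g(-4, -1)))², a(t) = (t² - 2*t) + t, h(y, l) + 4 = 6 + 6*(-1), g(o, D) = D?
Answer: 2*√21862 ≈ 295.72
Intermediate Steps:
h(y, l) = -4 (h(y, l) = -4 + (6 + 6*(-1)) = -4 + (6 - 6) = -4 + 0 = -4)
a(t) = t² - t
F(G, Z) = 400 (F(G, Z) = (-4*(-1 - 4))² = (-4*(-5))² = 20² = 400)
√(87048 + F(7*(-1), d(-9))) = √(87048 + 400) = √87448 = 2*√21862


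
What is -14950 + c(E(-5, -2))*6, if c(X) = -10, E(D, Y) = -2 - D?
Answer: -15010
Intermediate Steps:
-14950 + c(E(-5, -2))*6 = -14950 - 10*6 = -14950 - 60 = -15010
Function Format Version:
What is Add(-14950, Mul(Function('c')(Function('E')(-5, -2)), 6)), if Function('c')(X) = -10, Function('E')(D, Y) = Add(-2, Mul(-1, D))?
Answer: -15010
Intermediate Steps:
Add(-14950, Mul(Function('c')(Function('E')(-5, -2)), 6)) = Add(-14950, Mul(-10, 6)) = Add(-14950, -60) = -15010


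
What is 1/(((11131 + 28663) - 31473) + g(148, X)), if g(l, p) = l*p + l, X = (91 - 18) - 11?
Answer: 1/17645 ≈ 5.6673e-5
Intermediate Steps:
X = 62 (X = 73 - 11 = 62)
g(l, p) = l + l*p
1/(((11131 + 28663) - 31473) + g(148, X)) = 1/(((11131 + 28663) - 31473) + 148*(1 + 62)) = 1/((39794 - 31473) + 148*63) = 1/(8321 + 9324) = 1/17645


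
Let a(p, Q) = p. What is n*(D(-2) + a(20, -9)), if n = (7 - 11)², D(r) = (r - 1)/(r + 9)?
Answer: 2192/7 ≈ 313.14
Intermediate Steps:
D(r) = (-1 + r)/(9 + r)
n = 16 (n = (-4)² = 16)
n*(D(-2) + a(20, -9)) = 16*((-1 - 2)/(9 - 2) + 20) = 16*(-3/7 + 20) = 16*(137/7) = 2192/7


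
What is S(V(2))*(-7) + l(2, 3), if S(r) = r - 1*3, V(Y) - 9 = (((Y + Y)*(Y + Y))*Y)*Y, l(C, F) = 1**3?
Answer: -489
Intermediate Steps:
l(C, F) = 1
V(Y) = 9 + 4*Y**4 (V(Y) = 9 + (((Y + Y)*(Y + Y))*Y)*Y = 9 + (((2*Y)*(2*Y))*Y)*Y = 9 + ((4*Y**2)*Y)*Y = 9 + (4*Y**3)*Y = 9 + 4*Y**4)
S(r) = -3 + r (S(r) = r - 3 = -3 + r)
S(V(2))*(-7) + l(2, 3) = (-3 + (9 + 4*2**4))*(-7) + 1 = (-3 + (9 + 4*16))*(-7) + 1 = (-3 + (9 + 64))*(-7) + 1 = (-3 + 73)*(-7) + 1 = 70*(-7) + 1 = -490 + 1 = -489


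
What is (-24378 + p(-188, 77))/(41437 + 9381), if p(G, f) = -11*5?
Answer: -24433/50818 ≈ -0.48079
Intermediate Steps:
p(G, f) = -55
(-24378 + p(-188, 77))/(41437 + 9381) = (-24378 - 55)/(41437 + 9381) = -24433/50818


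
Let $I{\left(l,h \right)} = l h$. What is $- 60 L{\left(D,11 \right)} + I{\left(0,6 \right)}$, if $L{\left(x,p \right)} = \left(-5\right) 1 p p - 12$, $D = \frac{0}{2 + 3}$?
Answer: $37020$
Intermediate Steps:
$D = 0$ ($D = \frac{0}{5} = 0 \cdot \frac{1}{5} = 0$)
$I{\left(l,h \right)} = h l$
$L{\left(x,p \right)} = -12 - 5 p^{2}$ ($L{\left(x,p \right)} = - 5 p p - 12 = - 5 p^{2} - 12 = -12 - 5 p^{2}$)
$- 60 L{\left(D,11 \right)} + I{\left(0,6 \right)} = - 60 \left(-12 - 5 \cdot 11^{2}\right) + 6 \cdot 0 = - 60 \left(-12 - 605\right) + 0 = \left(-60\right) \left(-617\right) + 0 = 37020 + 0 = 37020$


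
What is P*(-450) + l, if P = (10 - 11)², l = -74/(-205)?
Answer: -92176/205 ≈ -449.64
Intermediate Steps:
l = 74/205 (l = -74*(-1/205) = 74/205 ≈ 0.36098)
P = 1 (P = (-1)² = 1)
P*(-450) + l = 1*(-450) + 74/205 = -450 + 74/205 = -92176/205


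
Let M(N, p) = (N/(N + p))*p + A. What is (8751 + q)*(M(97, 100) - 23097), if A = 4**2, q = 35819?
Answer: -202225544490/197 ≈ -1.0265e+9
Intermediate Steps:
A = 16
M(N, p) = 16 + N*p/(N + p) (M(N, p) = (N/(N + p))*p + 16 = N*p/(N + p) + 16 = 16 + N*p/(N + p))
(8751 + q)*(M(97, 100) - 23097) = (8751 + 35819)*((16*97 + 16*100 + 97*100)/(97 + 100) - 23097) = 44570*((1552 + 1600 + 9700)/197 - 23097) = 44570*((1/197)*12852 - 23097) = 44570*(12852/197 - 23097) = 44570*(-4537257/197) = -202225544490/197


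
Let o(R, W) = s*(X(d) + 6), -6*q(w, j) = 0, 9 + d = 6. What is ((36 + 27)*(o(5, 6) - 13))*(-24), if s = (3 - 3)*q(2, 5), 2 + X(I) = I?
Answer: 19656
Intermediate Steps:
d = -3 (d = -9 + 6 = -3)
q(w, j) = 0 (q(w, j) = -1/6*0 = 0)
X(I) = -2 + I
s = 0 (s = (3 - 3)*0 = 0*0 = 0)
o(R, W) = 0 (o(R, W) = 0*((-2 - 3) + 6) = 0*(-5 + 6) = 0*1 = 0)
((36 + 27)*(o(5, 6) - 13))*(-24) = ((36 + 27)*(0 - 13))*(-24) = (63*(-13))*(-24) = -819*(-24) = 19656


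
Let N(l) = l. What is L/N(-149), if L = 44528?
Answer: -44528/149 ≈ -298.85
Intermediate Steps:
L/N(-149) = 44528/(-149) = 44528*(-1/149) = -44528/149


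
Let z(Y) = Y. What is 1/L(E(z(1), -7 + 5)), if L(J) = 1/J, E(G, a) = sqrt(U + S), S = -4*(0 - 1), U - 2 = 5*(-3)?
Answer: 3*I ≈ 3.0*I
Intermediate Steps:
U = -13 (U = 2 + 5*(-3) = 2 - 15 = -13)
S = 4 (S = -4*(-1) = 4)
E(G, a) = 3*I (E(G, a) = sqrt(-13 + 4) = sqrt(-9) = 3*I)
1/L(E(z(1), -7 + 5)) = 1/(1/(3*I)) = 1/(-I/3) = 3*I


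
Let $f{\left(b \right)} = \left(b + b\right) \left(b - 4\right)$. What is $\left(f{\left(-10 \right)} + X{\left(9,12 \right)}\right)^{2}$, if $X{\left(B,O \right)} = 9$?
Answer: $83521$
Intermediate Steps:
$f{\left(b \right)} = 2 b \left(-4 + b\right)$
$\left(f{\left(-10 \right)} + X{\left(9,12 \right)}\right)^{2} = \left(2 \left(-10\right) \left(-4 - 10\right) + 9\right)^{2} = \left(2 \left(-10\right) \left(-14\right) + 9\right)^{2} = \left(280 + 9\right)^{2} = 289^{2} = 83521$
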